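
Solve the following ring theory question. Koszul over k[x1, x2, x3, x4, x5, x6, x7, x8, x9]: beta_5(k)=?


C(n,i)=C(9,5)=126


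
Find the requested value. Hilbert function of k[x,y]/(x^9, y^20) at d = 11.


k[x,y], I = (x^9, y^20), d = 11
Need i < 9 and d-i < 20.
Range: 0 <= i <= 8.
H(11) = 9


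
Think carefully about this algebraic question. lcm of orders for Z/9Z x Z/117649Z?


Exponent = lcm of the cyclic orders; pairwise coprime => product.
3^2*7^6=9*117649=1058841


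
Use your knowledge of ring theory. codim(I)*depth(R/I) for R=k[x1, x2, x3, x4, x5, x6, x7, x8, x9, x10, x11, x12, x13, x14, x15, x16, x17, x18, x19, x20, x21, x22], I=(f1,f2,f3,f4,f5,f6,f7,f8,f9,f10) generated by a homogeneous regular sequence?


codim=10, depth=dim(R/I)=22-10=12
Product=10*12=120


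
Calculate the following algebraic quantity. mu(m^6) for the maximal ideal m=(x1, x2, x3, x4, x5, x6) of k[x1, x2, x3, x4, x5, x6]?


Graded Nakayama: mu(m^d) = dim_k (m^d/m^(d+1)) = #degree-6 monomials in 6 vars
C(n+d-1,d)=C(11,6)=462


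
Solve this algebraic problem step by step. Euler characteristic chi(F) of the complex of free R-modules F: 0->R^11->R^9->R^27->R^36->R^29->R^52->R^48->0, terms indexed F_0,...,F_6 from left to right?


chi = sum (-1)^i * rank:
(-1)^0*11=11
(-1)^1*9=-9
(-1)^2*27=27
(-1)^3*36=-36
(-1)^4*29=29
(-1)^5*52=-52
(-1)^6*48=48
chi=18


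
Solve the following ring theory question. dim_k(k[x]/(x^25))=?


Basis: 1,x,...,x^24
dim=25


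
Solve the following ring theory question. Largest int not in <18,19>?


gcd(18,19)=1 => F=ab-a-b=18*19-18-19=342-37=305


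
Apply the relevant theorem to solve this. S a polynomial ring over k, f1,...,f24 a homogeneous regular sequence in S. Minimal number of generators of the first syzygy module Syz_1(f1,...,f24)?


Regular sequence => Koszul complex is the minimal free resolution.
Syz_1 minimally generated by Koszul relations f_i*e_j - f_j*e_i (i<j): mu(Syz_1) = beta_2 = C(m,2) = m(m-1)/2
m=24
24*23/2 = 276


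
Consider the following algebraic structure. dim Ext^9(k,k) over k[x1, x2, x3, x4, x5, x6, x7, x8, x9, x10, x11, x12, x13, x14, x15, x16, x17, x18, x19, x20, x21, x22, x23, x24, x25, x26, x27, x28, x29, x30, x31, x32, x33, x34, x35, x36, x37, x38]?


C(n,i)=C(38,9)=163011640


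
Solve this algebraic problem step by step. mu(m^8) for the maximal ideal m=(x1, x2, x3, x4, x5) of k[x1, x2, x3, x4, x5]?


Graded Nakayama: mu(m^d) = dim_k (m^d/m^(d+1)) = #degree-8 monomials in 5 vars
C(n+d-1,d)=C(12,8)=495


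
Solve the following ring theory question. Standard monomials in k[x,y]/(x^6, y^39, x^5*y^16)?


k[x,y]/I, I = (x^6, y^39, x^5*y^16)
Rect: 6x39=234. Corner: (6-5)x(39-16)=23.
dim = 234-23 = 211


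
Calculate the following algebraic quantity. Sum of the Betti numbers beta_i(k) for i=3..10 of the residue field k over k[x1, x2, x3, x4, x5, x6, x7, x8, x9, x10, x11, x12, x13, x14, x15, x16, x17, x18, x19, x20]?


Koszul resolution: beta_i(k)=C(n,i), n=20
C(20,3)=1140, C(20,4)=4845, C(20,5)=15504, C(20,6)=38760, C(20,7)=77520, C(20,8)=125970, C(20,9)=167960, C(20,10)=184756
Sum=616455


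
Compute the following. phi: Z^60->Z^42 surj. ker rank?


rank(ker) = 60-42 = 18


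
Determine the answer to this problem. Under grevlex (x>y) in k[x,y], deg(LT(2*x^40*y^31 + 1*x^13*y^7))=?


LT: 2*x^40*y^31
deg_x=40, deg_y=31
Total=40+31=71


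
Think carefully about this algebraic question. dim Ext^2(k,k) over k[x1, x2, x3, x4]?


C(n,i)=C(4,2)=6


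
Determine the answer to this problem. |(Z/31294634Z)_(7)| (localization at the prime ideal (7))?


7-primary part: 31294634=7^7*38
Size=7^7=823543


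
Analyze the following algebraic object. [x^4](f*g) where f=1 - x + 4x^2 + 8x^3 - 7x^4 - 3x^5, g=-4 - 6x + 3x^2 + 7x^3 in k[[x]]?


[x^4] = sum a_i*b_j, i+j=4
  -1*7=-7
  4*3=12
  8*-6=-48
  -7*-4=28
Sum=-15


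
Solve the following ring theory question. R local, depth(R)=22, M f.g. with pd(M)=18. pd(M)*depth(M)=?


pd+depth=22
depth=22-18=4
pd*depth=18*4=72


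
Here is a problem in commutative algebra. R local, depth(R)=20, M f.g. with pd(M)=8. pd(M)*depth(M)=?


pd+depth=20
depth=20-8=12
pd*depth=8*12=96


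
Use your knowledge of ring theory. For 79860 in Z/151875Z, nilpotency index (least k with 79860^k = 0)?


79860^k mod 151875:
k=1: 79860
k=2: 84600
k=3: 148500
k=4: 50625
k=5: 0
First zero at k = 5


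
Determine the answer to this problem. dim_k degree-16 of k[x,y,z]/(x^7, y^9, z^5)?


Need i<7, j<9, k<5 with i+j+k=16.
For each i, j ranges over max(0,16-i-4)..min(8,16-i):
  i=0: j in [12,8] -> 0
  i=1: j in [11,8] -> 0
  i=2: j in [10,8] -> 0
  i=3: j in [9,8] -> 0
  i=4: j in [8,8] -> 1
  i=5: j in [7,8] -> 2
  i=6: j in [6,8] -> 3
H(16) = 0+0+0+0+1+2+3 = 6


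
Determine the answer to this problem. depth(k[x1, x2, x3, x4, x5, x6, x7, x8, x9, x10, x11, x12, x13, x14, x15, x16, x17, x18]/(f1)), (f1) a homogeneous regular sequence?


depth(R)=18
depth(R/I)=18-1=17


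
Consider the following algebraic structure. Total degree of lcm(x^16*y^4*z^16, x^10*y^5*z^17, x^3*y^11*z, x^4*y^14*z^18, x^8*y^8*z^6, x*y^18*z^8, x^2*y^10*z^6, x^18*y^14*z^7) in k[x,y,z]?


lcm = componentwise max:
x: max(16,10,3,4,8,1,2,18)=18
y: max(4,5,11,14,8,18,10,14)=18
z: max(16,17,1,18,6,8,6,7)=18
Total=18+18+18=54


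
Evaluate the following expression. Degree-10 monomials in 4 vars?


C(d+n-1,n-1)=C(13,3)=286


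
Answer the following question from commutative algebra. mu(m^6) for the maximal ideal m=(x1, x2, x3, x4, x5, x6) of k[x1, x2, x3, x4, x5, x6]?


Graded Nakayama: mu(m^d) = dim_k (m^d/m^(d+1)) = #degree-6 monomials in 6 vars
C(n+d-1,d)=C(11,6)=462


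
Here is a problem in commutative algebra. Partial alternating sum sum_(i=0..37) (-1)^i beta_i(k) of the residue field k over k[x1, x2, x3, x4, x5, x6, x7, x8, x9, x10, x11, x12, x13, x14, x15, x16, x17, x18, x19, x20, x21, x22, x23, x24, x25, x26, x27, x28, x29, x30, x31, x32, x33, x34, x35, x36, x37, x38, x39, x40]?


Koszul resolution: beta_i(k)=C(n,i), n=40
sum_(i=0..p) (-1)^i C(n,i) = (-1)^p C(n-1,p)
(-1)^37*C(39,37) = (-1)^37*741 = -741


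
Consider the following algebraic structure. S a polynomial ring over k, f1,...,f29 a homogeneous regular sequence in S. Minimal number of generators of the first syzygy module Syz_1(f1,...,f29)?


Regular sequence => Koszul complex is the minimal free resolution.
Syz_1 minimally generated by Koszul relations f_i*e_j - f_j*e_i (i<j): mu(Syz_1) = beta_2 = C(m,2) = m(m-1)/2
m=29
29*28/2 = 406


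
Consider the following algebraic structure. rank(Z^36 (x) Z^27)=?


rank(M(x)N) = rank(M)*rank(N)
36*27 = 972


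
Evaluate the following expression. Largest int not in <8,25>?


gcd(8,25)=1 => F=ab-a-b=8*25-8-25=200-33=167


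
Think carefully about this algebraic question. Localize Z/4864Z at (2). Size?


2-primary part: 4864=2^8*19
Size=2^8=256


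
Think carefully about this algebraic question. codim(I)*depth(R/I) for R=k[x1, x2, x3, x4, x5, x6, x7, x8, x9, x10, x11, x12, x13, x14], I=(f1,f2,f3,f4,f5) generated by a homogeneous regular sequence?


codim=5, depth=dim(R/I)=14-5=9
Product=5*9=45


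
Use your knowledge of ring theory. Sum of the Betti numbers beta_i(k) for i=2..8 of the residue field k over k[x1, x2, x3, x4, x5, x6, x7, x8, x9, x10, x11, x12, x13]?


Koszul resolution: beta_i(k)=C(n,i), n=13
C(13,2)=78, C(13,3)=286, C(13,4)=715, C(13,5)=1287, C(13,6)=1716, C(13,7)=1716, C(13,8)=1287
Sum=7085


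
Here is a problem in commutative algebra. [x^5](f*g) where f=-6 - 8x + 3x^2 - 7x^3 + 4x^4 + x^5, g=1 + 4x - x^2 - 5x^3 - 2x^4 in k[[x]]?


[x^5] = sum a_i*b_j, i+j=5
  -8*-2=16
  3*-5=-15
  -7*-1=7
  4*4=16
  1*1=1
Sum=25


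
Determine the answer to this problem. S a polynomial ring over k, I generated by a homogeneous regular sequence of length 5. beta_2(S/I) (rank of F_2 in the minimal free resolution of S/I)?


Regular sequence => Koszul complex is the minimal free resolution.
Syz_1 minimally generated by Koszul relations f_i*e_j - f_j*e_i (i<j): mu(Syz_1) = beta_2 = C(m,2) = m(m-1)/2
m=5
5*4/2 = 10


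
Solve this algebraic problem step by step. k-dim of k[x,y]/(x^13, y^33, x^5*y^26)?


k[x,y]/I, I = (x^13, y^33, x^5*y^26)
Rect: 13x33=429. Corner: (13-5)x(33-26)=56.
dim = 429-56 = 373


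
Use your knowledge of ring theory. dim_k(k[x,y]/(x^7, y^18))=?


Basis: x^i*y^j, i<7, j<18
7*18=126


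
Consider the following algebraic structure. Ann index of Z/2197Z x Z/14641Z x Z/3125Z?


Exponent = lcm of the cyclic orders; pairwise coprime => product.
13^3*11^4*5^5=2197*14641*3125=100519615625


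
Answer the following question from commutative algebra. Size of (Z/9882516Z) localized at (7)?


7-primary part: 9882516=7^7*12
Size=7^7=823543


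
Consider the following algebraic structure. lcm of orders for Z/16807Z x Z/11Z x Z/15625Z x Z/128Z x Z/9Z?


Exponent = lcm of the cyclic orders; pairwise coprime => product.
7^5*11^1*5^6*2^7*3^2=16807*11*15625*128*9=3327786000000


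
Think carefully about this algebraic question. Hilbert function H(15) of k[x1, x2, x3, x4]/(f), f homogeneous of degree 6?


C(18,3)-C(12,3)=816-220=596


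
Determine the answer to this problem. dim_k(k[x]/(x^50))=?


Basis: 1,x,...,x^49
dim=50


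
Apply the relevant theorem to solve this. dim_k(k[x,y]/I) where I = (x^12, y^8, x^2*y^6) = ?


k[x,y]/I, I = (x^12, y^8, x^2*y^6)
Rect: 12x8=96. Corner: (12-2)x(8-6)=20.
dim = 96-20 = 76


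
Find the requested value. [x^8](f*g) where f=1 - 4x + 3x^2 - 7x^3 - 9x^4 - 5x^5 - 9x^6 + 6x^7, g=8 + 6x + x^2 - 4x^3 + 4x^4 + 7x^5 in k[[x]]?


[x^8] = sum a_i*b_j, i+j=8
  -7*7=-49
  -9*4=-36
  -5*-4=20
  -9*1=-9
  6*6=36
Sum=-38


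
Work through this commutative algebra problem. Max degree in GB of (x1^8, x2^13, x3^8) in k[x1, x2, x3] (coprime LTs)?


Pure powers, coprime LTs => already GB.
Degrees: 8, 13, 8
Max=13


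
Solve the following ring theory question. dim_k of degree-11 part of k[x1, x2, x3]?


C(d+n-1,n-1)=C(13,2)=78


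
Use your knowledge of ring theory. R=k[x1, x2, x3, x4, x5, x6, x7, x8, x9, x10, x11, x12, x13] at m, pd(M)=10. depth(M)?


pd+depth=depth(R)=13
depth=13-10=3


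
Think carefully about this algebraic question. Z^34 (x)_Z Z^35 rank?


rank(M(x)N) = rank(M)*rank(N)
34*35 = 1190


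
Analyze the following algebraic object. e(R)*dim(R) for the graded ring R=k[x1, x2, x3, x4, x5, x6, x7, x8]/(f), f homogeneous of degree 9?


e(R)=deg(f)=9, dim(R)=8-1=7
e*dim=9*7=63


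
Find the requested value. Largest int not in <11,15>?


gcd(11,15)=1 => F=ab-a-b=11*15-11-15=165-26=139


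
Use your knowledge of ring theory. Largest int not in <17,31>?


gcd(17,31)=1 => F=ab-a-b=17*31-17-31=527-48=479


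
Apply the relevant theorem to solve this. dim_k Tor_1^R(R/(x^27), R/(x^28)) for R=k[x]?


Tor_1(R/I,R/J)=(I cap J)/IJ=(x^28)/(x^55)
dim=55-28=min(27,28)=27


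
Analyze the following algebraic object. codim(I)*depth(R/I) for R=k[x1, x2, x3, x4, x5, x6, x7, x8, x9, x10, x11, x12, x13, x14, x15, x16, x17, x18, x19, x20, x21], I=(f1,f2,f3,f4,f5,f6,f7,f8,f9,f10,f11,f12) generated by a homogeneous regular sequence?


codim=12, depth=dim(R/I)=21-12=9
Product=12*9=108


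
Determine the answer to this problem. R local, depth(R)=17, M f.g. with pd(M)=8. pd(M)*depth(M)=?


pd+depth=17
depth=17-8=9
pd*depth=8*9=72


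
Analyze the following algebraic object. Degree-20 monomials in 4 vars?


C(d+n-1,n-1)=C(23,3)=1771


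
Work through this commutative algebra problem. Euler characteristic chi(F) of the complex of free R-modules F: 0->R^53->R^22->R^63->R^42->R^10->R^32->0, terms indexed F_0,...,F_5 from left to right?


chi = sum (-1)^i * rank:
(-1)^0*53=53
(-1)^1*22=-22
(-1)^2*63=63
(-1)^3*42=-42
(-1)^4*10=10
(-1)^5*32=-32
chi=30


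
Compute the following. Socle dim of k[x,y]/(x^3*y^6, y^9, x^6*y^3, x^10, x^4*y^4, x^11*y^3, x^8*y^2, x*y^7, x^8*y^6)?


Socle = ann(m) = span of standard monomials u with x*u, y*u in I (staircase corners).
Redundant generators: x^8*y^6, x^11*y^3
Minimal generators: x^10, x^8*y^2, x^6*y^3, x^4*y^4, x^3*y^6, x*y^7, y^9
Corners: y^8, x^2y^6, x^3y^5, x^5y^3, x^7y^2, x^9y
Socle dim=6


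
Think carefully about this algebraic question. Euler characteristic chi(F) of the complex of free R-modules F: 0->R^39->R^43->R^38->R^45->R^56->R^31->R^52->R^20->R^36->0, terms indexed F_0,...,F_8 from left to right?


chi = sum (-1)^i * rank:
(-1)^0*39=39
(-1)^1*43=-43
(-1)^2*38=38
(-1)^3*45=-45
(-1)^4*56=56
(-1)^5*31=-31
(-1)^6*52=52
(-1)^7*20=-20
(-1)^8*36=36
chi=82


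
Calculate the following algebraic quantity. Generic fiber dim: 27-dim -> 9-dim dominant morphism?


dim(fiber)=dim(X)-dim(Y)=27-9=18


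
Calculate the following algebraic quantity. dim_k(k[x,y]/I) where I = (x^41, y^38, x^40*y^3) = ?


k[x,y]/I, I = (x^41, y^38, x^40*y^3)
Rect: 41x38=1558. Corner: (41-40)x(38-3)=35.
dim = 1558-35 = 1523


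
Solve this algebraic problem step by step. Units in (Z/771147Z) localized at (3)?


Local ring = Z/27Z.
phi(27) = 3^2*(3-1) = 18


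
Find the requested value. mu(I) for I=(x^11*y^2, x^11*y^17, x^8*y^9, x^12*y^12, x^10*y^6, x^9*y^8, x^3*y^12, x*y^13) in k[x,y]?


Remove redundant (divisible by others).
x^11*y^17 redundant.
x^12*y^12 redundant.
Min: x^11*y^2, x^10*y^6, x^9*y^8, x^8*y^9, x^3*y^12, x*y^13
Count=6


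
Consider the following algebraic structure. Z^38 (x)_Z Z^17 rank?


rank(M(x)N) = rank(M)*rank(N)
38*17 = 646


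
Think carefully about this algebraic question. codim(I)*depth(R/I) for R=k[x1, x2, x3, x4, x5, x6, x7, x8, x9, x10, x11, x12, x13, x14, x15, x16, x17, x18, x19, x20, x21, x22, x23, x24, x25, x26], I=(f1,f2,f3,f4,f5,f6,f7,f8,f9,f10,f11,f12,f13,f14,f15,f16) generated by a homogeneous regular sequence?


codim=16, depth=dim(R/I)=26-16=10
Product=16*10=160


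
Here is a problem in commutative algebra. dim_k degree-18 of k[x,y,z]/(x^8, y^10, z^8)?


Need i<8, j<10, k<8 with i+j+k=18.
For each i, j ranges over max(0,18-i-7)..min(9,18-i):
  i=0: j in [11,9] -> 0
  i=1: j in [10,9] -> 0
  i=2: j in [9,9] -> 1
  i=3: j in [8,9] -> 2
  i=4: j in [7,9] -> 3
  i=5: j in [6,9] -> 4
  i=6: j in [5,9] -> 5
  i=7: j in [4,9] -> 6
H(18) = 0+0+1+2+3+4+5+6 = 21


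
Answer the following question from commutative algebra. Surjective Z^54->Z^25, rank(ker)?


rank(ker) = 54-25 = 29


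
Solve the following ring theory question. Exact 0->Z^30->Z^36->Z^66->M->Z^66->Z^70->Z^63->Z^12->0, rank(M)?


Alt sum=0:
(-1)^0*30 + (-1)^1*36 + (-1)^2*66 + (-1)^3*? + (-1)^4*66 + (-1)^5*70 + (-1)^6*63 + (-1)^7*12=0
rank(M)=107


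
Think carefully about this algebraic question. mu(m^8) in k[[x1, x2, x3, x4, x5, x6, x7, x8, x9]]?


C(n+d-1,d)=C(16,8)=12870


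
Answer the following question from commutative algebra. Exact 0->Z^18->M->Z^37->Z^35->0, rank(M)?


Alt sum=0:
(-1)^0*18 + (-1)^1*? + (-1)^2*37 + (-1)^3*35=0
rank(M)=20


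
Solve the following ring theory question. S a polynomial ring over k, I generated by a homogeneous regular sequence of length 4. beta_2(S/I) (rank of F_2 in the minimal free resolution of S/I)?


Regular sequence => Koszul complex is the minimal free resolution.
Syz_1 minimally generated by Koszul relations f_i*e_j - f_j*e_i (i<j): mu(Syz_1) = beta_2 = C(m,2) = m(m-1)/2
m=4
4*3/2 = 6


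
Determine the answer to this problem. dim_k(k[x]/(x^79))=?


Basis: 1,x,...,x^78
dim=79


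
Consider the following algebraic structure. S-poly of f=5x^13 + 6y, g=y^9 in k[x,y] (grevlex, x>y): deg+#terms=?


LT(f)=5x^13, LT(g)=y^9
lcm(LM)=x^13y^9
S(f,g) (scaled by 5 to clear denominators) = y^9*f - 5x^13*g = 6y^10
1 terms, deg 10.
10+1=11


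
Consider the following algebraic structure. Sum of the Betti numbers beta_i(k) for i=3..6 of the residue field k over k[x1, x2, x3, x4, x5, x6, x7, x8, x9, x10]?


Koszul resolution: beta_i(k)=C(n,i), n=10
C(10,3)=120, C(10,4)=210, C(10,5)=252, C(10,6)=210
Sum=792


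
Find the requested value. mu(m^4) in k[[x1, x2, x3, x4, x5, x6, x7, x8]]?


C(n+d-1,d)=C(11,4)=330


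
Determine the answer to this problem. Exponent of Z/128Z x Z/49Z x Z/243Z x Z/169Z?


Exponent = lcm of the cyclic orders; pairwise coprime => product.
2^7*7^2*3^5*13^2=128*49*243*169=257572224


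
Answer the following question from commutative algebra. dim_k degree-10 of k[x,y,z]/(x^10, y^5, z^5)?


Need i<10, j<5, k<5 with i+j+k=10.
For each i, j ranges over max(0,10-i-4)..min(4,10-i):
  i=0: j in [6,4] -> 0
  i=1: j in [5,4] -> 0
  i=2: j in [4,4] -> 1
  i=3: j in [3,4] -> 2
  i=4: j in [2,4] -> 3
  i=5: j in [1,4] -> 4
  i=6: j in [0,4] -> 5
  i=7: j in [0,3] -> 4
  i=8: j in [0,2] -> 3
  i=9: j in [0,1] -> 2
H(10) = 0+0+1+2+3+4+5+4+3+2 = 24


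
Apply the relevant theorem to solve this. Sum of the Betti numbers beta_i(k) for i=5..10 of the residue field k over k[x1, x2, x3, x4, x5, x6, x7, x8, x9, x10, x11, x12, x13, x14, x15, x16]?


Koszul resolution: beta_i(k)=C(n,i), n=16
C(16,5)=4368, C(16,6)=8008, C(16,7)=11440, C(16,8)=12870, C(16,9)=11440, C(16,10)=8008
Sum=56134


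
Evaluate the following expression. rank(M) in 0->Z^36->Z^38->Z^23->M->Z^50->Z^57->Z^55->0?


Alt sum=0:
(-1)^0*36 + (-1)^1*38 + (-1)^2*23 + (-1)^3*? + (-1)^4*50 + (-1)^5*57 + (-1)^6*55=0
rank(M)=69


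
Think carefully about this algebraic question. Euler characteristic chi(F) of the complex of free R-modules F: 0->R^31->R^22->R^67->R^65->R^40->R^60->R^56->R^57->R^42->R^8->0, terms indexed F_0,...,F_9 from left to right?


chi = sum (-1)^i * rank:
(-1)^0*31=31
(-1)^1*22=-22
(-1)^2*67=67
(-1)^3*65=-65
(-1)^4*40=40
(-1)^5*60=-60
(-1)^6*56=56
(-1)^7*57=-57
(-1)^8*42=42
(-1)^9*8=-8
chi=24


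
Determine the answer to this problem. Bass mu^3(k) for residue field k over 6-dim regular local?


C(n,i)=C(6,3)=20


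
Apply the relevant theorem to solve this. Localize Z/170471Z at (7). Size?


7-primary part: 170471=7^4*71
Size=7^4=2401


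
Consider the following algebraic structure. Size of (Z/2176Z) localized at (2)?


2-primary part: 2176=2^7*17
Size=2^7=128


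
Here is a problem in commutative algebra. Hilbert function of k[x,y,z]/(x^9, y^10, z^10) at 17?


Need i<9, j<10, k<10 with i+j+k=17.
For each i, j ranges over max(0,17-i-9)..min(9,17-i):
  i=0: j in [8,9] -> 2
  i=1: j in [7,9] -> 3
  i=2: j in [6,9] -> 4
  i=3: j in [5,9] -> 5
  i=4: j in [4,9] -> 6
  i=5: j in [3,9] -> 7
  i=6: j in [2,9] -> 8
  i=7: j in [1,9] -> 9
  i=8: j in [0,9] -> 10
H(17) = 2+3+4+5+6+7+8+9+10 = 54


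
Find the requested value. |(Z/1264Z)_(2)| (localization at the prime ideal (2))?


2-primary part: 1264=2^4*79
Size=2^4=16


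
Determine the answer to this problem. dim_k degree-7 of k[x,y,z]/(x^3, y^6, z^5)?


Need i<3, j<6, k<5 with i+j+k=7.
For each i, j ranges over max(0,7-i-4)..min(5,7-i):
  i=0: j in [3,5] -> 3
  i=1: j in [2,5] -> 4
  i=2: j in [1,5] -> 5
H(7) = 3+4+5 = 12


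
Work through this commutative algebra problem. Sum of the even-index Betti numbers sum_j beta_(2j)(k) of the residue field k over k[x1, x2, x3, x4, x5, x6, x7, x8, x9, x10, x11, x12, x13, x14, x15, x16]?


Koszul resolution: beta_i(k)=C(n,i), n=16
sum_even C(16,i) = 2^(n-1) = 2^15 = 32768


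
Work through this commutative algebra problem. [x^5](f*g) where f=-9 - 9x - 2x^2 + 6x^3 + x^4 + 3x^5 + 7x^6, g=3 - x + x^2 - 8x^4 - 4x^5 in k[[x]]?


[x^5] = sum a_i*b_j, i+j=5
  -9*-4=36
  -9*-8=72
  6*1=6
  1*-1=-1
  3*3=9
Sum=122


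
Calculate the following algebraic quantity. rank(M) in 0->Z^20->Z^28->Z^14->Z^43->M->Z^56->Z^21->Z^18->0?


Alt sum=0:
(-1)^0*20 + (-1)^1*28 + (-1)^2*14 + (-1)^3*43 + (-1)^4*? + (-1)^5*56 + (-1)^6*21 + (-1)^7*18=0
rank(M)=90


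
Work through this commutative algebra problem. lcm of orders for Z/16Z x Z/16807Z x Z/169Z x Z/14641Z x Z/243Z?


Exponent = lcm of the cyclic orders; pairwise coprime => product.
2^4*7^5*13^2*11^4*3^5=16*16807*169*14641*243=161686552691664


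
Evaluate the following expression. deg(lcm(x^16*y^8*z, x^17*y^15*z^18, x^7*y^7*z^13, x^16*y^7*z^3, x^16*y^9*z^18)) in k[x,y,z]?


lcm = componentwise max:
x: max(16,17,7,16,16)=17
y: max(8,15,7,7,9)=15
z: max(1,18,13,3,18)=18
Total=17+15+18=50


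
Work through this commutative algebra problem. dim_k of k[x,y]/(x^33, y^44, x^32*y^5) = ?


k[x,y]/I, I = (x^33, y^44, x^32*y^5)
Rect: 33x44=1452. Corner: (33-32)x(44-5)=39.
dim = 1452-39 = 1413


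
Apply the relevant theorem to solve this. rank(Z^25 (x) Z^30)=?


rank(M(x)N) = rank(M)*rank(N)
25*30 = 750


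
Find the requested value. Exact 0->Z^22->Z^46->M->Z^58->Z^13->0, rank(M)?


Alt sum=0:
(-1)^0*22 + (-1)^1*46 + (-1)^2*? + (-1)^3*58 + (-1)^4*13=0
rank(M)=69


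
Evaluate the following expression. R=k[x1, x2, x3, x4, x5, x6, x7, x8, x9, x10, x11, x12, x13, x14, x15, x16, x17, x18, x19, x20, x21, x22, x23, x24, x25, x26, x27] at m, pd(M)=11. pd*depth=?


pd+depth=27
depth=27-11=16
pd*depth=11*16=176


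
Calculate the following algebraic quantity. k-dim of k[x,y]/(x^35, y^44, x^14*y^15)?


k[x,y]/I, I = (x^35, y^44, x^14*y^15)
Rect: 35x44=1540. Corner: (35-14)x(44-15)=609.
dim = 1540-609 = 931


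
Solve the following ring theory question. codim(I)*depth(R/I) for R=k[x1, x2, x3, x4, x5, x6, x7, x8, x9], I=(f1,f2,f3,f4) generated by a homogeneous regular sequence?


codim=4, depth=dim(R/I)=9-4=5
Product=4*5=20


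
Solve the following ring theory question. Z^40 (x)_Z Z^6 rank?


rank(M(x)N) = rank(M)*rank(N)
40*6 = 240


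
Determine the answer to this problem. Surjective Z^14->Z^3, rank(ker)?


rank(ker) = 14-3 = 11


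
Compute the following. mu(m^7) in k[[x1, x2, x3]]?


C(n+d-1,d)=C(9,7)=36


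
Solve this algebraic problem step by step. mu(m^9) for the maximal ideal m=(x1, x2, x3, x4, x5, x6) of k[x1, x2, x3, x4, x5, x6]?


Graded Nakayama: mu(m^d) = dim_k (m^d/m^(d+1)) = #degree-9 monomials in 6 vars
C(n+d-1,d)=C(14,9)=2002


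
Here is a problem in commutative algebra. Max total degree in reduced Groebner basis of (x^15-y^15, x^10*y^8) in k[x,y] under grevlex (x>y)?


LT(f1)=x^15, LT(f2)=x^10y^8, lcm=x^15y^8
S(f1,f2) = y^8*f1 - x^5*f2 = -y^23
Reduced GB = {f1, f2, y^23}; degrees 15, 18, 23
Max = 23


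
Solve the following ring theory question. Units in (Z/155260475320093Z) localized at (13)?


Local ring = Z/10604499373Z.
phi(10604499373) = 13^8*(13-1) = 9788768652


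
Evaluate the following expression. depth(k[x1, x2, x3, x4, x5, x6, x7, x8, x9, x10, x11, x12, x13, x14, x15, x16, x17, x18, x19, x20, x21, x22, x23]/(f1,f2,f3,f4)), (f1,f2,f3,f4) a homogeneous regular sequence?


depth(R)=23
depth(R/I)=23-4=19


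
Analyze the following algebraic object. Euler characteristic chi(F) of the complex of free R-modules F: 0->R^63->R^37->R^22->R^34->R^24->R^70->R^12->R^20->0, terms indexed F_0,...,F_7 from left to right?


chi = sum (-1)^i * rank:
(-1)^0*63=63
(-1)^1*37=-37
(-1)^2*22=22
(-1)^3*34=-34
(-1)^4*24=24
(-1)^5*70=-70
(-1)^6*12=12
(-1)^7*20=-20
chi=-40


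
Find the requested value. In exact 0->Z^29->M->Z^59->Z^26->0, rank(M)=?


Alt sum=0:
(-1)^0*29 + (-1)^1*? + (-1)^2*59 + (-1)^3*26=0
rank(M)=62


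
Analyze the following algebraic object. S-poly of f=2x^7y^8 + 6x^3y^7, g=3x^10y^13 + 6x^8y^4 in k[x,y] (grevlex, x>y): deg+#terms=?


LT(f)=2x^7y^8, LT(g)=3x^10y^13
lcm(LM)=x^10y^13
S(f,g) (scaled by 6 to clear denominators) = 3x^3y^5*f - 2*g = 18x^6y^12 - 12x^8y^4
2 terms, deg 18.
18+2=20


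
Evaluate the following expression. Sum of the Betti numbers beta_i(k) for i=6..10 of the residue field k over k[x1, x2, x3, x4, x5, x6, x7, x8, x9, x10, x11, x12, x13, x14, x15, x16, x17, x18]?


Koszul resolution: beta_i(k)=C(n,i), n=18
C(18,6)=18564, C(18,7)=31824, C(18,8)=43758, C(18,9)=48620, C(18,10)=43758
Sum=186524


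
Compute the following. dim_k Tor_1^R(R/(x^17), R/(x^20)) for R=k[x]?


Tor_1(R/I,R/J)=(I cap J)/IJ=(x^20)/(x^37)
dim=37-20=min(17,20)=17


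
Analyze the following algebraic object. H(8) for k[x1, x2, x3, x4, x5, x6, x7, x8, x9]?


C(d+n-1,n-1)=C(16,8)=12870


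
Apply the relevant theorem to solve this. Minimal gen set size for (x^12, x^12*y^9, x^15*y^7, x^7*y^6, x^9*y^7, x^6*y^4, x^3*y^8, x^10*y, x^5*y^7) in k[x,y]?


Remove redundant (divisible by others).
x^9*y^7 redundant.
x^15*y^7 redundant.
x^7*y^6 redundant.
x^12*y^9 redundant.
Min: x^12, x^10*y, x^6*y^4, x^5*y^7, x^3*y^8
Count=5


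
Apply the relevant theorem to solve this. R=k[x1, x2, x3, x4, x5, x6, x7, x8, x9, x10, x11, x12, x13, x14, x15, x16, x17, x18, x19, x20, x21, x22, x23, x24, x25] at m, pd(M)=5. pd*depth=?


pd+depth=25
depth=25-5=20
pd*depth=5*20=100


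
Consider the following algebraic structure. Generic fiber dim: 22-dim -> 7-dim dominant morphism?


dim(fiber)=dim(X)-dim(Y)=22-7=15


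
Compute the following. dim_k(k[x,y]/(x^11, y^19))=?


Basis: x^i*y^j, i<11, j<19
11*19=209


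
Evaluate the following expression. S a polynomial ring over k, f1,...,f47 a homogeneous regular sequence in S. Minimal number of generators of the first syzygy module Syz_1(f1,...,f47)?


Regular sequence => Koszul complex is the minimal free resolution.
Syz_1 minimally generated by Koszul relations f_i*e_j - f_j*e_i (i<j): mu(Syz_1) = beta_2 = C(m,2) = m(m-1)/2
m=47
47*46/2 = 1081


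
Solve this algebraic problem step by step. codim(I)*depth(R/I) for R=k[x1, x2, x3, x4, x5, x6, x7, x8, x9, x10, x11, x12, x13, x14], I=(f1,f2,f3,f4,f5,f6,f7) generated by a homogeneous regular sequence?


codim=7, depth=dim(R/I)=14-7=7
Product=7*7=49


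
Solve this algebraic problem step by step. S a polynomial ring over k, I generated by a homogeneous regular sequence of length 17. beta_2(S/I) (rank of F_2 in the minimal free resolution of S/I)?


Regular sequence => Koszul complex is the minimal free resolution.
Syz_1 minimally generated by Koszul relations f_i*e_j - f_j*e_i (i<j): mu(Syz_1) = beta_2 = C(m,2) = m(m-1)/2
m=17
17*16/2 = 136


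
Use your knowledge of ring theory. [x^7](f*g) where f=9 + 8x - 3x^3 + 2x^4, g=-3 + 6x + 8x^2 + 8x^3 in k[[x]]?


[x^7] = sum a_i*b_j, i+j=7
  2*8=16
Sum=16


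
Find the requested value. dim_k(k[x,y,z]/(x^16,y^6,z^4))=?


Basis: x^iy^jz^k, i<16,j<6,k<4
16*6*4=384


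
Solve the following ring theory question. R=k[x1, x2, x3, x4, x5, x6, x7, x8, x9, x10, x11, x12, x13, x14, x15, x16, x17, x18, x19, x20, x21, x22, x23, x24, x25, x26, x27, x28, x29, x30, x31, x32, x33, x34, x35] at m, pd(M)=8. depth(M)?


pd+depth=depth(R)=35
depth=35-8=27


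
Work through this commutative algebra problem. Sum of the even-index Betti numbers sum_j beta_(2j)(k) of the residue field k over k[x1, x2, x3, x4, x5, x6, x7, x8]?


Koszul resolution: beta_i(k)=C(n,i), n=8
sum_even C(8,i) = 2^(n-1) = 2^7 = 128


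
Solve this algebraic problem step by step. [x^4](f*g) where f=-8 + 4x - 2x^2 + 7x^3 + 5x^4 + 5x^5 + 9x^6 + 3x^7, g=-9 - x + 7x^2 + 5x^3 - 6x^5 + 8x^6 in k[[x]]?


[x^4] = sum a_i*b_j, i+j=4
  4*5=20
  -2*7=-14
  7*-1=-7
  5*-9=-45
Sum=-46


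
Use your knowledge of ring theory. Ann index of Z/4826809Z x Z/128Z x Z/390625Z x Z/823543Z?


Exponent = lcm of the cyclic orders; pairwise coprime => product.
13^6*2^7*5^8*7^7=4826809*128*390625*823543=198754238214350000000


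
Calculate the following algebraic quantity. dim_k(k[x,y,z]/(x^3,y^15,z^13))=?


Basis: x^iy^jz^k, i<3,j<15,k<13
3*15*13=585


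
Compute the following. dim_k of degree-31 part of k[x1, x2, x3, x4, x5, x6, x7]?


C(d+n-1,n-1)=C(37,6)=2324784


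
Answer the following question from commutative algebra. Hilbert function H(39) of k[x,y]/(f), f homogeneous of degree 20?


H(t)=d for t>=d-1.
d=20, t=39
H(39)=20


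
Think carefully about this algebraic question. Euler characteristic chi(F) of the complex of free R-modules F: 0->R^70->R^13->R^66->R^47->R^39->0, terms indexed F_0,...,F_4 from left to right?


chi = sum (-1)^i * rank:
(-1)^0*70=70
(-1)^1*13=-13
(-1)^2*66=66
(-1)^3*47=-47
(-1)^4*39=39
chi=115


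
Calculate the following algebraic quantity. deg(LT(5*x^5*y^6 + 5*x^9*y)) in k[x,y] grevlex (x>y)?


LT: 5*x^5*y^6
deg_x=5, deg_y=6
Total=5+6=11


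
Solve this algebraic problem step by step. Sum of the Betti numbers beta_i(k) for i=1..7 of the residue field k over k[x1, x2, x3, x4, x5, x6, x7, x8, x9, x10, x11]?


Koszul resolution: beta_i(k)=C(n,i), n=11
C(11,1)=11, C(11,2)=55, C(11,3)=165, C(11,4)=330, C(11,5)=462, C(11,6)=462, C(11,7)=330
Sum=1815


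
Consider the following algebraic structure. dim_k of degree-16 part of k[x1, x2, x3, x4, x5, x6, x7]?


C(d+n-1,n-1)=C(22,6)=74613


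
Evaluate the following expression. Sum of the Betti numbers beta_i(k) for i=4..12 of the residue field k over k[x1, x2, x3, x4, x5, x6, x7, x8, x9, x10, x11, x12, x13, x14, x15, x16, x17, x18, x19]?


Koszul resolution: beta_i(k)=C(n,i), n=19
C(19,4)=3876, C(19,5)=11628, C(19,6)=27132, C(19,7)=50388, C(19,8)=75582, C(19,9)=92378, C(19,10)=92378, C(19,11)=75582, C(19,12)=50388
Sum=479332


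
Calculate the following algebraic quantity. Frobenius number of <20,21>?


gcd(20,21)=1 => F=ab-a-b=20*21-20-21=420-41=379


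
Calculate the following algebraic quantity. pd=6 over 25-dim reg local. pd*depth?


pd+depth=25
depth=25-6=19
pd*depth=6*19=114


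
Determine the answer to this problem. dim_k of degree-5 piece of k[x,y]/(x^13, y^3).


k[x,y], I = (x^13, y^3), d = 5
Need i < 13 and d-i < 3.
Range: 3 <= i <= 5.
H(5) = 3


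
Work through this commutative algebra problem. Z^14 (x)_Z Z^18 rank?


rank(M(x)N) = rank(M)*rank(N)
14*18 = 252


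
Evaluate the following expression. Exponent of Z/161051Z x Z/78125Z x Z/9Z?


Exponent = lcm of the cyclic orders; pairwise coprime => product.
11^5*5^7*3^2=161051*78125*9=113238984375


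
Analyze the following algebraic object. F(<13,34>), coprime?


gcd(13,34)=1 => F=ab-a-b=13*34-13-34=442-47=395


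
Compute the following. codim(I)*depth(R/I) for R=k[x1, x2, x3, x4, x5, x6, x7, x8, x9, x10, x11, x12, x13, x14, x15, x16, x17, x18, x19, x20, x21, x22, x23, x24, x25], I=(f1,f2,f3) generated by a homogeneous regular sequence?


codim=3, depth=dim(R/I)=25-3=22
Product=3*22=66


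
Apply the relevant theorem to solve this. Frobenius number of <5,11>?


gcd(5,11)=1 => F=ab-a-b=5*11-5-11=55-16=39


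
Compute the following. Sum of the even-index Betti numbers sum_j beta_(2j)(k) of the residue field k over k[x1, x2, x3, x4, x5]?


Koszul resolution: beta_i(k)=C(n,i), n=5
sum_even C(5,i) = 2^(n-1) = 2^4 = 16


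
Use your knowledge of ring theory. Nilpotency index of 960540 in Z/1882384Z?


960540^k mod 1882384:
k=1: 960540
k=2: 1633072
k=3: 861616
k=4: 153664
k=5: 806736
k=6: 0
First zero at k = 6


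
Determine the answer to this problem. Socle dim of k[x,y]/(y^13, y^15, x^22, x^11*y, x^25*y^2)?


Socle = ann(m) = span of standard monomials u with x*u, y*u in I (staircase corners).
Redundant generators: y^15, x^25*y^2
Minimal generators: x^22, x^11*y, y^13
Corners: x^10y^12, x^21
Socle dim=2


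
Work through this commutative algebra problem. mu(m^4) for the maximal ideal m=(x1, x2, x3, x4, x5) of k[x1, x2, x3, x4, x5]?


Graded Nakayama: mu(m^d) = dim_k (m^d/m^(d+1)) = #degree-4 monomials in 5 vars
C(n+d-1,d)=C(8,4)=70


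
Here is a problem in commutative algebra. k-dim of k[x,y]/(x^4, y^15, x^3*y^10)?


k[x,y]/I, I = (x^4, y^15, x^3*y^10)
Rect: 4x15=60. Corner: (4-3)x(15-10)=5.
dim = 60-5 = 55


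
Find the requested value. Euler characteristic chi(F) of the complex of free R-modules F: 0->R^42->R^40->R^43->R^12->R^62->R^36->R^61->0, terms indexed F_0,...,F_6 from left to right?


chi = sum (-1)^i * rank:
(-1)^0*42=42
(-1)^1*40=-40
(-1)^2*43=43
(-1)^3*12=-12
(-1)^4*62=62
(-1)^5*36=-36
(-1)^6*61=61
chi=120


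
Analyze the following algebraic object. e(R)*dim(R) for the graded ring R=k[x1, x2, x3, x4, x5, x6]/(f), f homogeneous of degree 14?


e(R)=deg(f)=14, dim(R)=6-1=5
e*dim=14*5=70


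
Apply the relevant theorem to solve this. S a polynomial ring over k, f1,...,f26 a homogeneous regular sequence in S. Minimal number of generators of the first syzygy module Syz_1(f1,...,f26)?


Regular sequence => Koszul complex is the minimal free resolution.
Syz_1 minimally generated by Koszul relations f_i*e_j - f_j*e_i (i<j): mu(Syz_1) = beta_2 = C(m,2) = m(m-1)/2
m=26
26*25/2 = 325


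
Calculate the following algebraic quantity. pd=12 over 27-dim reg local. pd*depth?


pd+depth=27
depth=27-12=15
pd*depth=12*15=180


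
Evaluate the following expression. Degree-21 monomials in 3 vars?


C(d+n-1,n-1)=C(23,2)=253


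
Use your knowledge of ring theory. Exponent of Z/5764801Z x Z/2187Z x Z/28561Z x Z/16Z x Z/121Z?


Exponent = lcm of the cyclic orders; pairwise coprime => product.
7^8*3^7*13^4*2^4*11^2=5764801*2187*28561*16*121=697126938833877552


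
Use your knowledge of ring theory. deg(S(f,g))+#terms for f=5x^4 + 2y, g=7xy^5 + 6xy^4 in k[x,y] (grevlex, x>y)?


LT(f)=5x^4, LT(g)=7xy^5
lcm(LM)=x^4y^5
S(f,g) (scaled by 35 to clear denominators) = 7y^5*f - 5x^3*g = -30x^4y^4 + 14y^6
2 terms, deg 8.
8+2=10


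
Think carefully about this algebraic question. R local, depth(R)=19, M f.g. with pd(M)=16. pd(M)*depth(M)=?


pd+depth=19
depth=19-16=3
pd*depth=16*3=48


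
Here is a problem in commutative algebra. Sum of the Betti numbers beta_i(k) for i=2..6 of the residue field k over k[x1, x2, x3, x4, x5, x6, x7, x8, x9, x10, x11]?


Koszul resolution: beta_i(k)=C(n,i), n=11
C(11,2)=55, C(11,3)=165, C(11,4)=330, C(11,5)=462, C(11,6)=462
Sum=1474


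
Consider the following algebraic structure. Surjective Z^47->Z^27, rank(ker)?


rank(ker) = 47-27 = 20


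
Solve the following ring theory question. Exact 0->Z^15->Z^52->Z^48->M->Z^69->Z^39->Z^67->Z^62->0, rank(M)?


Alt sum=0:
(-1)^0*15 + (-1)^1*52 + (-1)^2*48 + (-1)^3*? + (-1)^4*69 + (-1)^5*39 + (-1)^6*67 + (-1)^7*62=0
rank(M)=46


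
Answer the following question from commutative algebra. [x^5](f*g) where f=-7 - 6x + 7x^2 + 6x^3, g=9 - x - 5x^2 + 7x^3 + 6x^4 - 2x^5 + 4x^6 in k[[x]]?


[x^5] = sum a_i*b_j, i+j=5
  -7*-2=14
  -6*6=-36
  7*7=49
  6*-5=-30
Sum=-3


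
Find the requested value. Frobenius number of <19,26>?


gcd(19,26)=1 => F=ab-a-b=19*26-19-26=494-45=449


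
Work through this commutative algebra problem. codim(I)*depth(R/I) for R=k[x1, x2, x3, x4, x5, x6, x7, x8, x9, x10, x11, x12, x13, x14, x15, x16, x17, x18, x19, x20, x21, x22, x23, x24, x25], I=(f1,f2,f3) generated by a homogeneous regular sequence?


codim=3, depth=dim(R/I)=25-3=22
Product=3*22=66


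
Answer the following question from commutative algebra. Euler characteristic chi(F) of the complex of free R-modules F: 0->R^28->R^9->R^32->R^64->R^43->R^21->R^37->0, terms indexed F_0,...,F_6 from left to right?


chi = sum (-1)^i * rank:
(-1)^0*28=28
(-1)^1*9=-9
(-1)^2*32=32
(-1)^3*64=-64
(-1)^4*43=43
(-1)^5*21=-21
(-1)^6*37=37
chi=46


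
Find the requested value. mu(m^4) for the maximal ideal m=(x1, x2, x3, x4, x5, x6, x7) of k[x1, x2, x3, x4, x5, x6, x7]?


Graded Nakayama: mu(m^d) = dim_k (m^d/m^(d+1)) = #degree-4 monomials in 7 vars
C(n+d-1,d)=C(10,4)=210


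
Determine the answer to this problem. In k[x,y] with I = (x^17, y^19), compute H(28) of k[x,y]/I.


k[x,y], I = (x^17, y^19), d = 28
Need i < 17 and d-i < 19.
Range: 10 <= i <= 16.
H(28) = 7


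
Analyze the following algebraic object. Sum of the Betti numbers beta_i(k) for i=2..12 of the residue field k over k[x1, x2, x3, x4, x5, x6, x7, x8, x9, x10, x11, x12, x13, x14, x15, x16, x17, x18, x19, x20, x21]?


Koszul resolution: beta_i(k)=C(n,i), n=21
C(21,2)=210, C(21,3)=1330, C(21,4)=5985, C(21,5)=20349, C(21,6)=54264, C(21,7)=116280, C(21,8)=203490, C(21,9)=293930, C(21,10)=352716, C(21,11)=352716, C(21,12)=293930
Sum=1695200


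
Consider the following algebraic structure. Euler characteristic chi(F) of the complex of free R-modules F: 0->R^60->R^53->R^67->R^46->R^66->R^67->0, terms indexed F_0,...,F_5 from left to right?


chi = sum (-1)^i * rank:
(-1)^0*60=60
(-1)^1*53=-53
(-1)^2*67=67
(-1)^3*46=-46
(-1)^4*66=66
(-1)^5*67=-67
chi=27


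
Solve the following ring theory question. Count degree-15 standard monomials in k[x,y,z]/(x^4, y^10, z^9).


Need i<4, j<10, k<9 with i+j+k=15.
For each i, j ranges over max(0,15-i-8)..min(9,15-i):
  i=0: j in [7,9] -> 3
  i=1: j in [6,9] -> 4
  i=2: j in [5,9] -> 5
  i=3: j in [4,9] -> 6
H(15) = 3+4+5+6 = 18


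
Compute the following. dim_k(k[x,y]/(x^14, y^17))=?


Basis: x^i*y^j, i<14, j<17
14*17=238


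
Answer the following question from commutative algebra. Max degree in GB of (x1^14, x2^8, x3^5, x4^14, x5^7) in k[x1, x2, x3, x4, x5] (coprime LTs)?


Pure powers, coprime LTs => already GB.
Degrees: 14, 8, 5, 14, 7
Max=14


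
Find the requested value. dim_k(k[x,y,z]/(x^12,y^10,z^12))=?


Basis: x^iy^jz^k, i<12,j<10,k<12
12*10*12=1440


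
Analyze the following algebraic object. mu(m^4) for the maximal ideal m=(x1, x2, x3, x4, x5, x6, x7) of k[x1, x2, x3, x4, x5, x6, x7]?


Graded Nakayama: mu(m^d) = dim_k (m^d/m^(d+1)) = #degree-4 monomials in 7 vars
C(n+d-1,d)=C(10,4)=210


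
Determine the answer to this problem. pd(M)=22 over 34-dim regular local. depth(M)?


pd+depth=depth(R)=34
depth=34-22=12


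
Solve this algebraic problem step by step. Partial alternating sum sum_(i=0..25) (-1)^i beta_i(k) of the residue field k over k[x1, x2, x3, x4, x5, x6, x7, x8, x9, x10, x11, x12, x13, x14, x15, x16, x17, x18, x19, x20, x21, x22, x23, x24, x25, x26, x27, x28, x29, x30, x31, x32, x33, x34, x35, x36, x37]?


Koszul resolution: beta_i(k)=C(n,i), n=37
sum_(i=0..p) (-1)^i C(n,i) = (-1)^p C(n-1,p)
(-1)^25*C(36,25) = (-1)^25*600805296 = -600805296


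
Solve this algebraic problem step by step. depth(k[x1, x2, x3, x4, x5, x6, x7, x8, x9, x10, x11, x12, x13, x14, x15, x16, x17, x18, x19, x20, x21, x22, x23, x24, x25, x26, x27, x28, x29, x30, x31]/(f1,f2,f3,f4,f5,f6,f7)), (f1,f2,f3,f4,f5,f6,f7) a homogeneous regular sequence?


depth(R)=31
depth(R/I)=31-7=24


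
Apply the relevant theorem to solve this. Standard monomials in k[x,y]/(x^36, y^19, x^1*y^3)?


k[x,y]/I, I = (x^36, y^19, x^1*y^3)
Rect: 36x19=684. Corner: (36-1)x(19-3)=560.
dim = 684-560 = 124


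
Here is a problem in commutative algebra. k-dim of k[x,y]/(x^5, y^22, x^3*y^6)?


k[x,y]/I, I = (x^5, y^22, x^3*y^6)
Rect: 5x22=110. Corner: (5-3)x(22-6)=32.
dim = 110-32 = 78


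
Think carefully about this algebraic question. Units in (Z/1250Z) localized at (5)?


Local ring = Z/625Z.
phi(625) = 5^3*(5-1) = 500


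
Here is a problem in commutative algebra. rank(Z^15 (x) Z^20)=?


rank(M(x)N) = rank(M)*rank(N)
15*20 = 300


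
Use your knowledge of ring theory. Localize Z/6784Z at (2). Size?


2-primary part: 6784=2^7*53
Size=2^7=128


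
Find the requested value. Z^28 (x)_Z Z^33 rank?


rank(M(x)N) = rank(M)*rank(N)
28*33 = 924


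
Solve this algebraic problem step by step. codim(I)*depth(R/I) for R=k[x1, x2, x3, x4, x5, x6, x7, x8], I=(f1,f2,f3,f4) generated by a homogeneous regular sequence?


codim=4, depth=dim(R/I)=8-4=4
Product=4*4=16


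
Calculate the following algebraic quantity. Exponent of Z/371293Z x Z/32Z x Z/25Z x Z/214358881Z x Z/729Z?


Exponent = lcm of the cyclic orders; pairwise coprime => product.
13^5*2^5*5^2*11^8*3^6=371293*32*25*214358881*729=46416860008227165600


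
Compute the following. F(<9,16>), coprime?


gcd(9,16)=1 => F=ab-a-b=9*16-9-16=144-25=119
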